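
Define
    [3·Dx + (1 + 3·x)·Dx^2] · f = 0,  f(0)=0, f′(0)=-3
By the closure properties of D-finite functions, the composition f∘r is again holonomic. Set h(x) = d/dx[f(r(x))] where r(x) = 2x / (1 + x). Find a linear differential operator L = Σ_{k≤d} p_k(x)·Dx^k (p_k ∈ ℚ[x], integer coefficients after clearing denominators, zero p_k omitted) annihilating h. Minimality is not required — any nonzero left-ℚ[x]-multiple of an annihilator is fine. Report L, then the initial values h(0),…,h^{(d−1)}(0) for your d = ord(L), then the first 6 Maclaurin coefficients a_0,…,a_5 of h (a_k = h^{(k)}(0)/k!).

f: a_k = 0, -3, 9/2, -9, 81/4, -243/5, …
h₀=f(r): pull back L_f along r ⇒ L₀.
h=h₀': d/dx-closure on L₀ ⇒ L.
L = (8 + 14·x) + (1 + 8·x + 7·x^2)·Dx  (order 1).
h: a_k = -6, 48, -342, 2400, -16806, 117648, …
ICs: h(0) = -6.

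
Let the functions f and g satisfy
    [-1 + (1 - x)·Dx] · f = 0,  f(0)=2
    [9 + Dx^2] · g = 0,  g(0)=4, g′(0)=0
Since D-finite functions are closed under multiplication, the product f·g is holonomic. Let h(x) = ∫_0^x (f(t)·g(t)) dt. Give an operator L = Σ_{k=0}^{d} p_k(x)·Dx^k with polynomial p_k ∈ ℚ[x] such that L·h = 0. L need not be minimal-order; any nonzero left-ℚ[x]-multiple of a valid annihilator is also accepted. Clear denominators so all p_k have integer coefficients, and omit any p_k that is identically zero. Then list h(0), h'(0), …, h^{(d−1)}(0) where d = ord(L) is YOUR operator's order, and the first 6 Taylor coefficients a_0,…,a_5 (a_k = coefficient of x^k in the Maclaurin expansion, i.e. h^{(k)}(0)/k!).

L = (-9 + 9·x)·Dx + 2·Dx^2 + (-1 + x)·Dx^3  (order 3).
h: a_k = 0, 8, 4, -28/3, -7, -1/5, …
ICs: h(0) = 0, h′(0) = 8, h′′(0) = 8.

f: a_k = 2, 2, 2, 2, 2, 2, …
g: a_k = 4, 0, -18, 0, 27/2, 0, …
f·g: L₀ = L_f ⊗_s L_g, ord ≤ 1·2.
∫: right-multiply L₀ by Dx.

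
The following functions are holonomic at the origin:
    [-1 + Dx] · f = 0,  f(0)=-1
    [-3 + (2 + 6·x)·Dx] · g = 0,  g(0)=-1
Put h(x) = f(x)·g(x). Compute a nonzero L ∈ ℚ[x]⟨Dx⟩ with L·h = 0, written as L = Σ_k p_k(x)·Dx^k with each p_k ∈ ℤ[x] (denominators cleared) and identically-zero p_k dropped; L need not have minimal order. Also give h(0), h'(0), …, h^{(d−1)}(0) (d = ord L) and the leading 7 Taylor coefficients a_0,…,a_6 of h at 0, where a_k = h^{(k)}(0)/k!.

L = (-5 - 6·x) + (2 + 6·x)·Dx  (order 1).
h: a_k = 1, 5/2, 7/8, 71/48, -671/384, 16157/3840, -88837/9216, …
ICs: h(0) = 1.

f: a_k = -1, -1, -1/2, -1/6, -1/24, -1/120, -1/720, …
g: a_k = -1, -3/2, 9/8, -27/16, 405/128, -1701/256, 15309/1024, …
L₀ := L_f ⊗_s L_g (sym. prod.), ord ≤ 1.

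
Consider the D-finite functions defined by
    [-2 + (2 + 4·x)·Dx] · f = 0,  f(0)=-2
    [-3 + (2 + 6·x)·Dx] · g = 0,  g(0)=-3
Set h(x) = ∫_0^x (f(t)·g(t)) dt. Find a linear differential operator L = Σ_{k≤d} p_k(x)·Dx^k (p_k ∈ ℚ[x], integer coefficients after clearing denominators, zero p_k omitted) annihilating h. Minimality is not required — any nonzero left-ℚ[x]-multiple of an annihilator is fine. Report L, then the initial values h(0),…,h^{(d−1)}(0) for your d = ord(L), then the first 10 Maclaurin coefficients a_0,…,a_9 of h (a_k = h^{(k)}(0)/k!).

L = (-5 - 12·x)·Dx + (2 + 10·x + 12·x^2)·Dx^2  (order 2).
h: a_k = 0, 6, 15/2, -1/4, 15/32, -303/320, 515/256, -15903/3584, 82575/8192, -384335/16384, …
ICs: h(0) = 0, h′(0) = 6.

f: a_k = -2, -2, 1, -1, 5/4, -7/4, 21/8, -33/8, 429/64, -715/64, …
g: a_k = -3, -9/2, 27/8, -81/16, 1215/128, -5103/256, 45927/1024, -216513/2048, 8444007/32768, -42220035/65536, …
f·g: L₀ = L_f ⊗_s L_g, ord ≤ 1·1.
h=∫h₀ ⇒ L = L₀·Dx.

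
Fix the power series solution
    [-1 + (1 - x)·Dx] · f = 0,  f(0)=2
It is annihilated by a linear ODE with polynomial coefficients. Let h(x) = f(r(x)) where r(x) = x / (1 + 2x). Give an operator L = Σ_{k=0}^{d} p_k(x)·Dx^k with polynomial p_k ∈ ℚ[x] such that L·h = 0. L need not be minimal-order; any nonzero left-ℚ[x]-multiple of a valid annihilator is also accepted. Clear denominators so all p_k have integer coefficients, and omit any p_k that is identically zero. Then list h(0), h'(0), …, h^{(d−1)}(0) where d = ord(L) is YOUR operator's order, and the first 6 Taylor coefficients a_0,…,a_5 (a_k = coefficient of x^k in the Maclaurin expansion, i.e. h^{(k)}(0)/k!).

L = -1 + (1 + 3·x + 2·x^2)·Dx  (order 1).
h: a_k = 2, 2, -2, 2, -2, 2, …
ICs: h(0) = 2.

f: a_k = 2, 2, 2, 2, 2, 2, …
L₀ from L_f via x↦r, Dx↦r'^{-1}Dx.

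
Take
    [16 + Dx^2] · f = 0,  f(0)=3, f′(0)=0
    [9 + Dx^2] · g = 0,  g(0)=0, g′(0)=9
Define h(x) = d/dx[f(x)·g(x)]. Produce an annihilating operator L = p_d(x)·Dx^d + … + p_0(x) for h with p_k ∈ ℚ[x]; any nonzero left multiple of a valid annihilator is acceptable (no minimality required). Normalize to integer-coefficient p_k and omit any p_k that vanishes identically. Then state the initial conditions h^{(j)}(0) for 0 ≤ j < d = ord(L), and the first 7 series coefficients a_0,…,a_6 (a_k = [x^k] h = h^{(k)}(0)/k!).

f: a_k = 3, 0, -24, 0, 32, 0, -256/15, …
g: a_k = 0, 9, 0, -27/2, 0, 243/40, 0, …
Product ⇒ symmetric product L₀, ord ≤ 4.
h=h₀': d/dx-closure on L₀ ⇒ L.
L = 49 + 50·Dx^2 + Dx^4  (order 4).
h: a_k = 27, 0, -1539/2, 0, 25209/8, 0, -411771/80, …
ICs: h(0) = 27, h′(0) = 0, h′′(0) = -1539, h′′′(0) = 0.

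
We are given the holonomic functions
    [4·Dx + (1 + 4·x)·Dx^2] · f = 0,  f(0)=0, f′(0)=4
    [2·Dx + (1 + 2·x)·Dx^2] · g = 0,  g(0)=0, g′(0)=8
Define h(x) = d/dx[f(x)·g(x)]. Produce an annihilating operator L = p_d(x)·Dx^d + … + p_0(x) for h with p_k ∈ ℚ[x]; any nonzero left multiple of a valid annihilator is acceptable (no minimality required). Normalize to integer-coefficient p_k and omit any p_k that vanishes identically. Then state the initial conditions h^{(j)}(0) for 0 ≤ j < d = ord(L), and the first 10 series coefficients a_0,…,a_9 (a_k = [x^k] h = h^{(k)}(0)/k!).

L = (160 + 768·x + 1024·x^2) + (264 + 2144·x + 5760·x^2 + 5120·x^3)·Dx + (64 + 720·x + 2976·x^2 + 5376·x^3 + 3584·x^4)·Dx^2 + (3 + 44·x + 252·x^2 + 704·x^3 + 960·x^4 + 512·x^5)·Dx^3  (order 3).
h: a_k = 0, 64, -288, 3328/3, -4160, 234752/15, -297472/5, 4800512/21, -31016448/35, 1089615872/315, …
ICs: h(0) = 0, h′(0) = 64, h′′(0) = -576.

f: a_k = 0, 4, -8, 64/3, -64, 1024/5, -2048/3, 16384/7, -8192, 262144/9, …
g: a_k = 0, 8, -8, 32/3, -16, 128/5, -128/3, 512/7, -128, 2048/9, …
L₀ := L_f ⊗_s L_g (sym. prod.), ord ≤ 4.
h=h₀': d/dx-closure on L₀ ⇒ L.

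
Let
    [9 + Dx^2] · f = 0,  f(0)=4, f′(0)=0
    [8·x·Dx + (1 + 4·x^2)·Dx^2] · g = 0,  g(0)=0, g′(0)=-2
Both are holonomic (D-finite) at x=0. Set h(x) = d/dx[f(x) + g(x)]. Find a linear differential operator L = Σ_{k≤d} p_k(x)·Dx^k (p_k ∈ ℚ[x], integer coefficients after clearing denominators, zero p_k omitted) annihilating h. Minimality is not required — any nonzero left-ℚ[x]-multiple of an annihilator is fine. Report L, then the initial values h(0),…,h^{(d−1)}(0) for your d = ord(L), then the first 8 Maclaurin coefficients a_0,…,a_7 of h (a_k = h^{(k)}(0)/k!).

f: a_k = 4, 0, -18, 0, 27/2, 0, -81/20, 0, …
g: a_k = 0, -2, 0, 8/3, 0, -32/5, 0, 128/7, …
L₀ := lclm(L_f,L_g); ord L₀ ≤ 2+2.
Differentiate: ansatz ord ≤ ord L₀ ⇒ L.
L = (-2808·x + 19008·x^3 + 10368·x^5) + (9 + 1548·x^2 + 7344·x^4 + 5184·x^6)·Dx + (-312·x + 2112·x^3 + 1152·x^5)·Dx^2 + (1 + 172·x^2 + 816·x^4 + 576·x^6)·Dx^3  (order 3).
h: a_k = -2, -36, 8, 54, -32, -243/10, 128, 729/140, …
ICs: h(0) = -2, h′(0) = -36, h′′(0) = 16.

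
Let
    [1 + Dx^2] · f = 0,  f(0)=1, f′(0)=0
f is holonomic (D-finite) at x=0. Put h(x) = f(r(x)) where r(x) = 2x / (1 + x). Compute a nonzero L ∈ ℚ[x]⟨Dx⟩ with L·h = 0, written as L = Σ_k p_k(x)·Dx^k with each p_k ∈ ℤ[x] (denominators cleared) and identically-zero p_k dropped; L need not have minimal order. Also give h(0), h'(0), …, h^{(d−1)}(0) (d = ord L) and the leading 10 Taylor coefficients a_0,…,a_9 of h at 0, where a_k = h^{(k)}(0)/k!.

L = 4 + (2 + 6·x + 6·x^2 + 2·x^3)·Dx + (1 + 4·x + 6·x^2 + 4·x^3 + x^4)·Dx^2  (order 2).
h: a_k = 1, 0, -2, 4, -16/3, 16/3, -154/45, -4/5, 2354/315, -5168/315, …
ICs: h(0) = 1, h′(0) = 0.

f: a_k = 1, 0, -1/2, 0, 1/24, 0, -1/720, 0, 1/40320, 0, …
Change of var in L_f (x↦r) gives L₀.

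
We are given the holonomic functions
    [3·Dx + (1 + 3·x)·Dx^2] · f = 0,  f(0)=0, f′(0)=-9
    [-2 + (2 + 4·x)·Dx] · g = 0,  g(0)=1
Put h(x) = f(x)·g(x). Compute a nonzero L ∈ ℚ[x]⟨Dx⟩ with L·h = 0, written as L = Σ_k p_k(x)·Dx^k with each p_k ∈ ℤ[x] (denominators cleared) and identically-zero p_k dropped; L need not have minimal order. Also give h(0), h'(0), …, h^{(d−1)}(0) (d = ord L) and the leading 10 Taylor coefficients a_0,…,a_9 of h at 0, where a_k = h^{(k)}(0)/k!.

f: a_k = 0, -9, 27/2, -27, 243/4, -729/5, 729/2, -6561/7, 19683/8, -6561, …
g: a_k = 1, 1, -1/2, 1/2, -5/8, 7/8, -21/16, 33/16, -429/128, 715/128, …
Product ⇒ symmetric product L₀, ord ≤ 2.
L = 3·x + (1 + 2·x)·Dx + (1 + 7·x + 16·x^2 + 12·x^3)·Dx^2  (order 2).
h: a_k = 0, -9, 9/2, -9, 45/2, -2367/40, 12681/80, -120123/280, 163809/140, -2877957/896, …
ICs: h(0) = 0, h′(0) = -9.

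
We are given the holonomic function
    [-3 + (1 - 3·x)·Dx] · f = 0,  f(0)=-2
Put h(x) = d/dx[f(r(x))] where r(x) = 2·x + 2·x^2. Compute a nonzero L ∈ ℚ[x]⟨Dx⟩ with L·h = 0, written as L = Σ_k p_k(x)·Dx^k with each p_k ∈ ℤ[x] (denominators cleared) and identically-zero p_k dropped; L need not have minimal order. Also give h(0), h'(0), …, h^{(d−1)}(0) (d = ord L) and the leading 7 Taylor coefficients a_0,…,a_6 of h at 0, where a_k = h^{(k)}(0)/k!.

f: a_k = -2, -6, -18, -54, -162, -486, -1458, …
Change of var in L_f (x↦r) gives L₀.
Derive L from L₀ (diff closure).
L = (14 + 36·x + 36·x^2) + (-1 + 4·x + 18·x^2 + 12·x^3)·Dx  (order 1).
h: a_k = -12, -168, -1728, -15840, -136080, -1122336, -8999424, …
ICs: h(0) = -12.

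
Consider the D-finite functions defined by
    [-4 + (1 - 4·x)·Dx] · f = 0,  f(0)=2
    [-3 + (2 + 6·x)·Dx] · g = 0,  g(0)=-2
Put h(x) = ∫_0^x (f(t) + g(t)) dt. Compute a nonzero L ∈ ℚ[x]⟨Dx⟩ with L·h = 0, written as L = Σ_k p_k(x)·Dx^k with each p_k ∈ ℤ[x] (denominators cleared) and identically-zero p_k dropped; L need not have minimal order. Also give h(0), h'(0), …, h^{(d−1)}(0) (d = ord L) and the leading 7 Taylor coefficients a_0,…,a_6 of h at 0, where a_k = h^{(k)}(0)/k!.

L = (-228 - 432·x)·Dx + (137 + 696·x + 1296·x^2)·Dx^2 + (-10 - 62·x + 192·x^2 + 864·x^3)·Dx^3  (order 3).
h: a_k = 0, 0, 5/2, 137/12, 997/32, 33173/320, 260443/768, …
ICs: h(0) = 0, h′(0) = 0, h′′(0) = 5.

f: a_k = 2, 8, 32, 128, 512, 2048, 8192, …
g: a_k = -2, -3, 9/4, -27/8, 405/64, -1701/128, 15309/512, …
h₀=f+g: left-lcm gives L₀, ord ≤ 2.
∫: right-multiply L₀ by Dx.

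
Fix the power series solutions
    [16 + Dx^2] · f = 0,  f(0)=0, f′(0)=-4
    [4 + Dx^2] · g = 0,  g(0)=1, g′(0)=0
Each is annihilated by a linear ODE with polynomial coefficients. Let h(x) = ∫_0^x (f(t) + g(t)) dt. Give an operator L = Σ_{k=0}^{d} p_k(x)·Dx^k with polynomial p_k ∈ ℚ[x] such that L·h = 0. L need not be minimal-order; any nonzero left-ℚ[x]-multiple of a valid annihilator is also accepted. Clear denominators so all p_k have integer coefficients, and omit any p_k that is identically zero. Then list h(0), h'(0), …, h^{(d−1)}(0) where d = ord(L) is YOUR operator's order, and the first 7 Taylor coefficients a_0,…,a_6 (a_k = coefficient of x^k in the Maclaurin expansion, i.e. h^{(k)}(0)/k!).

L = 64·Dx + 20·Dx^3 + Dx^5  (order 5).
h: a_k = 0, 1, -2, -2/3, 8/3, 2/15, -64/45, …
ICs: h(0) = 0, h′(0) = 1, h′′(0) = -4, h′′′(0) = -4, h′′′′(0) = 64.

f: a_k = 0, -4, 0, 32/3, 0, -128/15, 0, …
g: a_k = 1, 0, -2, 0, 2/3, 0, -4/45, …
f+g: L₀ = lclm(L_f,L_g), ord ≤ 2+2.
h=∫h₀ ⇒ L = L₀·Dx.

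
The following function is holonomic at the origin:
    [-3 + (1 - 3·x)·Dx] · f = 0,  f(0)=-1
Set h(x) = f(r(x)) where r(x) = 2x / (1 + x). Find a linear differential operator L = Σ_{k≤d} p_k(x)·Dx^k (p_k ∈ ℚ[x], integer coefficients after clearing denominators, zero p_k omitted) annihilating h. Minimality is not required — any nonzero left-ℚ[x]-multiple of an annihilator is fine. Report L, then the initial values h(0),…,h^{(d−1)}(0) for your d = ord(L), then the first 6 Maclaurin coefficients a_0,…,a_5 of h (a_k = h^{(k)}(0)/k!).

L = 6 + (-1 + 4·x + 5·x^2)·Dx  (order 1).
h: a_k = -1, -6, -30, -150, -750, -3750, …
ICs: h(0) = -1.

f: a_k = -1, -3, -9, -27, -81, -243, …
Change of var in L_f (x↦r) gives L₀.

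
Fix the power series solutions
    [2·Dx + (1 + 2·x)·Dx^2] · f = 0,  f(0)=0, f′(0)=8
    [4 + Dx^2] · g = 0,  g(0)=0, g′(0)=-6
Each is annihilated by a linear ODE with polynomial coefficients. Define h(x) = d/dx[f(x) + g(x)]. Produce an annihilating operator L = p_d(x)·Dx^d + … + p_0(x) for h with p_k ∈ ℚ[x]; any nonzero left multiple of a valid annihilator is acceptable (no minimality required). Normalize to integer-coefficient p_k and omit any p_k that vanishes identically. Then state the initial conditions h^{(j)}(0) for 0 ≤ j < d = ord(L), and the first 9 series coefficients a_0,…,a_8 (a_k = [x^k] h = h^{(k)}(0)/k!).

L = (56 + 32·x + 32·x^2) + (12 + 40·x + 48·x^2 + 32·x^3)·Dx + (14 + 8·x + 8·x^2)·Dx^2 + (3 + 10·x + 12·x^2 + 8·x^3)·Dx^3  (order 3).
h: a_k = 2, -16, 44, -64, 124, -256, 7688/15, -1024, 215036/105, …
ICs: h(0) = 2, h′(0) = -16, h′′(0) = 88.

f: a_k = 0, 8, -8, 32/3, -16, 128/5, -128/3, 512/7, -128, …
g: a_k = 0, -6, 0, 4, 0, -4/5, 0, 8/105, 0, …
f+g: L₀ = lclm(L_f,L_g), ord ≤ 2+2.
h₀' ⇒ L via d/dx closure of L₀.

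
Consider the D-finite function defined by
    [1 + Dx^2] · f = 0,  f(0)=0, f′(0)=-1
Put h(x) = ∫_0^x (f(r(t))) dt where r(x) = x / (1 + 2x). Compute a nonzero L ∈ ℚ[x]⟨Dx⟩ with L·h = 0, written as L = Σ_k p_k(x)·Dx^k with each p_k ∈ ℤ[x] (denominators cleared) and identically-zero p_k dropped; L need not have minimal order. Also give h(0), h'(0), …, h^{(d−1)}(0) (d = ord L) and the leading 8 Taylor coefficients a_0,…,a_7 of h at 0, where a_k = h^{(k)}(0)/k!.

f: a_k = 0, -1, 0, 1/6, 0, -1/120, 0, 1/5040, …
f∘r: x↦r, Dx↦Dx/r' in L_f ⇒ L₀.
h=∫h₀ ⇒ L = L₀·Dx.
L = Dx + (4 + 24·x + 48·x^2 + 32·x^3)·Dx^2 + (1 + 8·x + 24·x^2 + 32·x^3 + 16·x^4)·Dx^3  (order 3).
h: a_k = 0, 0, -1/2, 2/3, -23/24, 7/5, -1441/720, 75/28, …
ICs: h(0) = 0, h′(0) = 0, h′′(0) = -1.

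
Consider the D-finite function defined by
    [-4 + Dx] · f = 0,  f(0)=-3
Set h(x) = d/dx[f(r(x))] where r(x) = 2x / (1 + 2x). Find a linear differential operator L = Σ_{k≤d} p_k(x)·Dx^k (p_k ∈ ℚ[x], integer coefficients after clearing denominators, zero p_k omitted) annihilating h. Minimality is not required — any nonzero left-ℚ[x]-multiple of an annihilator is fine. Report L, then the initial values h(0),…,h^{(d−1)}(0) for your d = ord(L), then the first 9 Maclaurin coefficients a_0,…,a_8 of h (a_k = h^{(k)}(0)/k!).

f: a_k = -3, -12, -24, -32, -32, -128/5, -256/15, -1024/105, -512/105, …
L₀ from L_f via x↦r, Dx↦r'^{-1}Dx.
Differentiate: ansatz ord ≤ ord L₀ ⇒ L.
L = (4 - 8·x) + (-1 - 4·x - 4·x^2)·Dx  (order 1).
h: a_k = -24, -96, 96, 256, -896, 5632/5, 8704/15, -647168/105, 1697792/105, …
ICs: h(0) = -24.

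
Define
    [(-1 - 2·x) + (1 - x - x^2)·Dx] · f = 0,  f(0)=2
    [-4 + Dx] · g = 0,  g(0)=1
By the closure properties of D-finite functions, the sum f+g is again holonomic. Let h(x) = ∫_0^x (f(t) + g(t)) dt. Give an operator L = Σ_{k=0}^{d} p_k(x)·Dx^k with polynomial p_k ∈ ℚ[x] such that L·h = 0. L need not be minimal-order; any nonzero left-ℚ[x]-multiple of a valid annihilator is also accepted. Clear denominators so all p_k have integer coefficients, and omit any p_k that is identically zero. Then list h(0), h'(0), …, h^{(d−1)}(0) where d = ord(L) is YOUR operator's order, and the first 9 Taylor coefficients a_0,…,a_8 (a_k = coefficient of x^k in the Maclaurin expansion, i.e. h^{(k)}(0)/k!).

f: a_k = 2, 2, 4, 6, 10, 16, 26, 42, 68, …
g: a_k = 1, 4, 8, 32/3, 32/3, 128/15, 256/45, 1024/315, 512/315, …
L₀ := lclm(L_f,L_g); ord L₀ ≤ 1+1.
∫: right-multiply L₀ by Dx.
L = (-8·x - 72·x^2 - 32·x^3)·Dx + (-12 + 38·x + 22·x^2 - 32·x^3 - 16·x^4)·Dx^2 + (3 - 9·x - x^2 + 10·x^3 + 4·x^4)·Dx^3  (order 3).
h: a_k = 0, 3, 3, 4, 25/6, 62/15, 184/45, 1426/315, 7127/1260, …
ICs: h(0) = 0, h′(0) = 3, h′′(0) = 6.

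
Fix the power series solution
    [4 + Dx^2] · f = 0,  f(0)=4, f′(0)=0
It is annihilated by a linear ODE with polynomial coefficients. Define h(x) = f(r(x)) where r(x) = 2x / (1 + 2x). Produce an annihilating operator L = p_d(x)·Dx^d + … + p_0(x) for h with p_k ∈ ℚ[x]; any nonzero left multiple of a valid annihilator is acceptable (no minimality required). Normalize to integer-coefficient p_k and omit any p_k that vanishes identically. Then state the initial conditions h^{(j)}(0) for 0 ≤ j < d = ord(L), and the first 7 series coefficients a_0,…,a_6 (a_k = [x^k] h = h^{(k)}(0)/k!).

L = 16 + (4 + 24·x + 48·x^2 + 32·x^3)·Dx + (1 + 8·x + 24·x^2 + 32·x^3 + 16·x^4)·Dx^2  (order 2).
h: a_k = 4, 0, -32, 128, -1024/3, 2048/3, -39424/45, …
ICs: h(0) = 4, h′(0) = 0.

f: a_k = 4, 0, -8, 0, 8/3, 0, -16/45, …
f∘r: x↦r, Dx↦Dx/r' in L_f ⇒ L₀.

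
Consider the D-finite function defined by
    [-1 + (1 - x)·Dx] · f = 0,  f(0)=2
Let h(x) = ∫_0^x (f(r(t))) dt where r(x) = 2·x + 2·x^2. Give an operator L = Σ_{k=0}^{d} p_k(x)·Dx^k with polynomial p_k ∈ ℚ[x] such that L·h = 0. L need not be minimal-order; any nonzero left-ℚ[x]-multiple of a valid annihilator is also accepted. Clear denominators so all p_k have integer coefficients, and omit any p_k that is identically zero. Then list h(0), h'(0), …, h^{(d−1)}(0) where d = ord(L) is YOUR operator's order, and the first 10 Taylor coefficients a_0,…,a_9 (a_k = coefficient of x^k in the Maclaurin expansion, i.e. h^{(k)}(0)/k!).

f: a_k = 2, 2, 2, 2, 2, 2, 2, 2, 2, 2, …
L₀ from L_f via x↦r, Dx↦r'^{-1}Dx.
∫: right-multiply L₀ by Dx.
L = (2 + 4·x)·Dx + (-1 + 2·x + 2·x^2)·Dx^2  (order 2).
h: a_k = 0, 2, 2, 4, 8, 88/5, 40, 656/7, 224, 544, …
ICs: h(0) = 0, h′(0) = 2.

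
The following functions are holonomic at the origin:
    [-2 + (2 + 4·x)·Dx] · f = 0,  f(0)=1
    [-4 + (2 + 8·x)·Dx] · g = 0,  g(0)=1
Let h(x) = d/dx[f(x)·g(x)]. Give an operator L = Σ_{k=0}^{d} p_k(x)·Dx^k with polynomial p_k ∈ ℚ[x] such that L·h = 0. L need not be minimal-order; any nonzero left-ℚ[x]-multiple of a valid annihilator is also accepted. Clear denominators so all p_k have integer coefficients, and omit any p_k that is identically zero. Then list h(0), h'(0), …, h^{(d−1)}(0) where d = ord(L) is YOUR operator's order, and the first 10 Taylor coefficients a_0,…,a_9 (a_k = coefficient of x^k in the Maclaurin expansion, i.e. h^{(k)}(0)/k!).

f: a_k = 1, 1, -1/2, 1/2, -5/8, 7/8, -21/16, 33/16, -429/128, 715/128, …
g: a_k = 1, 2, -2, 4, -10, 28, -84, 264, -858, 2860, …
h₀=f·g: eliminate ⇒ L₀, order ≤ 1·1.
Derive L from L₀ (diff closure).
L = -1 + (-3 - 26·x - 72·x^2 - 64·x^3)·Dx  (order 1).
h: a_k = 3, -1, 9/2, -37/2, 585/8, -2271/8, 17493/16, -67181/16, 2063529/128, -7931195/128, …
ICs: h(0) = 3.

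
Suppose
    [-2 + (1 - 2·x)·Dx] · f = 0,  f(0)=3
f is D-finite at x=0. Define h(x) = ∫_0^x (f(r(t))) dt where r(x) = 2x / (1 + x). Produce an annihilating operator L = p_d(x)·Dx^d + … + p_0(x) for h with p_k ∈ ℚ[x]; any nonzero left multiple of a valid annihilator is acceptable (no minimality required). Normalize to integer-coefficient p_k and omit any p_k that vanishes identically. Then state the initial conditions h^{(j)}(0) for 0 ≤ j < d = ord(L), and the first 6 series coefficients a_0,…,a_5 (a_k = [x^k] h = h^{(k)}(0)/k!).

f: a_k = 3, 6, 12, 24, 48, 96, …
Change of var in L_f (x↦r) gives L₀.
∫: right-multiply L₀ by Dx.
L = 4·Dx + (-1 + 2·x + 3·x^2)·Dx^2  (order 2).
h: a_k = 0, 3, 6, 12, 27, 324/5, …
ICs: h(0) = 0, h′(0) = 3.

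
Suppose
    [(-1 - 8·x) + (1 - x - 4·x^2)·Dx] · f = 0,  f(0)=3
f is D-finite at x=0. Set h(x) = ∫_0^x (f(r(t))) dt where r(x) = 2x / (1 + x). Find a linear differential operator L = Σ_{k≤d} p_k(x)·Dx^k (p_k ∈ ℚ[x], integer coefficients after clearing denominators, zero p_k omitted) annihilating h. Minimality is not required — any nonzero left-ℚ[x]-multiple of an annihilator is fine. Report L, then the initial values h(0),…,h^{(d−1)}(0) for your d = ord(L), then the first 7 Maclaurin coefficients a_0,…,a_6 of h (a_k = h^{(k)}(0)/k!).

L = (2 + 34·x)·Dx + (-1 - x + 17·x^2 + 17·x^3)·Dx^2  (order 2).
h: a_k = 0, 3, 3, 18, 51/2, 918/5, 289, …
ICs: h(0) = 0, h′(0) = 3.

f: a_k = 3, 3, 15, 27, 87, 195, 543, …
h₀=f(r): pull back L_f along r ⇒ L₀.
∫: right-multiply L₀ by Dx.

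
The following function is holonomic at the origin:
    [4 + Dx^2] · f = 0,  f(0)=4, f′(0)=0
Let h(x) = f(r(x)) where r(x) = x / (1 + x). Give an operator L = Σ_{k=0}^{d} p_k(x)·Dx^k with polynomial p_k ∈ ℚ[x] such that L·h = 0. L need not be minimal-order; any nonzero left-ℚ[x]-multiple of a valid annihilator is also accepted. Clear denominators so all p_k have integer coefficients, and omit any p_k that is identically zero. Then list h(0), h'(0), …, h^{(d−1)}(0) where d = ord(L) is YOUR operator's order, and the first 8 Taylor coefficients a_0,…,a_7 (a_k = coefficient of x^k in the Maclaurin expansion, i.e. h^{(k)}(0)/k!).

f: a_k = 4, 0, -8, 0, 8/3, 0, -16/45, 0, …
L₀ from L_f via x↦r, Dx↦r'^{-1}Dx.
L = 4 + (2 + 6·x + 6·x^2 + 2·x^3)·Dx + (1 + 4·x + 6·x^2 + 4·x^3 + x^4)·Dx^2  (order 2).
h: a_k = 4, 0, -8, 16, -64/3, 64/3, -616/45, -16/5, …
ICs: h(0) = 4, h′(0) = 0.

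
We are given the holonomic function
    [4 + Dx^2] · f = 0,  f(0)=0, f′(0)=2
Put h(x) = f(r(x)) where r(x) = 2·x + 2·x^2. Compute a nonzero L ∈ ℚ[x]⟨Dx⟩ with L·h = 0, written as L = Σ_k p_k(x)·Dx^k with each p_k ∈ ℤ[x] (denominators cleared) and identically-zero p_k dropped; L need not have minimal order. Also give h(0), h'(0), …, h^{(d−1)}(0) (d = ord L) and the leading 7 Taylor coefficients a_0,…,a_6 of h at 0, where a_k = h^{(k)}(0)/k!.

L = (16 + 96·x + 192·x^2 + 128·x^3) - 2·Dx + (1 + 2·x)·Dx^2  (order 2).
h: a_k = 0, 4, 4, -32/3, -32, -352/15, 32, …
ICs: h(0) = 0, h′(0) = 4.

f: a_k = 0, 2, 0, -4/3, 0, 4/15, 0, …
f∘r: x↦r, Dx↦Dx/r' in L_f ⇒ L₀.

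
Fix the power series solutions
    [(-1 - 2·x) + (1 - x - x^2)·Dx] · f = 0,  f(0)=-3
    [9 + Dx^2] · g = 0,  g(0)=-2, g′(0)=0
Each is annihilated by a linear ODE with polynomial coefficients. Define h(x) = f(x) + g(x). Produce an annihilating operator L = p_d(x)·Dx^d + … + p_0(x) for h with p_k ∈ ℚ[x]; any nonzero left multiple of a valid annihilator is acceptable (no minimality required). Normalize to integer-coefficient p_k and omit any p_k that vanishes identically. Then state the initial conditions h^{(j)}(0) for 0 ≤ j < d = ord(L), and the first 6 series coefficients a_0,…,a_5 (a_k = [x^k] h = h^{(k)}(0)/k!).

L = (243 + 432·x - 81·x^2 + 216·x^3 + 405·x^4 + 162·x^5) + (-117 + 225·x + 36·x^2 - 297·x^3 + 54·x^4 + 243·x^5 + 81·x^6)·Dx + (27 + 48·x - 9·x^2 + 24·x^3 + 45·x^4 + 18·x^5)·Dx^2 + (-13 + 25·x + 4·x^2 - 33·x^3 + 6·x^4 + 27·x^5 + 9·x^6)·Dx^3  (order 3).
h: a_k = -5, -3, 3, -9, -87/4, -24, …
ICs: h(0) = -5, h′(0) = -3, h′′(0) = 6.

f: a_k = -3, -3, -6, -9, -15, -24, …
g: a_k = -2, 0, 9, 0, -27/4, 0, …
Sum ⇒ L₀ = lclm(L_f,L_g) in ℚ(x)⟨Dx⟩.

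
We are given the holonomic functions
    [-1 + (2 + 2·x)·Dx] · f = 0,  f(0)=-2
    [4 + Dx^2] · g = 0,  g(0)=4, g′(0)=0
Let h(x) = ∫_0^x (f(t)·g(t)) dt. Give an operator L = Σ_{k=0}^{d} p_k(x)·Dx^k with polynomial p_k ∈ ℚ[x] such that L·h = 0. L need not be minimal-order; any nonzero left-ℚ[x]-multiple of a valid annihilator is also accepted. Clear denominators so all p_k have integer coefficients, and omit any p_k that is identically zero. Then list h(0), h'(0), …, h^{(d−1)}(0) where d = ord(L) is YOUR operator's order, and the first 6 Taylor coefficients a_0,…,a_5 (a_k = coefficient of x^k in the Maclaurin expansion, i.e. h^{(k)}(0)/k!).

L = (19 + 32·x + 16·x^2)·Dx + (-4 - 4·x)·Dx^2 + (4 + 8·x + 4·x^2)·Dx^3  (order 3).
h: a_k = 0, -8, -2, 17/3, 15/8, -337/240, …
ICs: h(0) = 0, h′(0) = -8, h′′(0) = -4.

f: a_k = -2, -1, 1/4, -1/8, 5/64, -7/128, …
g: a_k = 4, 0, -8, 0, 8/3, 0, …
L₀ := L_f ⊗_s L_g (sym. prod.), ord ≤ 2.
h=∫₀ˣh₀: take L = L₀·Dx.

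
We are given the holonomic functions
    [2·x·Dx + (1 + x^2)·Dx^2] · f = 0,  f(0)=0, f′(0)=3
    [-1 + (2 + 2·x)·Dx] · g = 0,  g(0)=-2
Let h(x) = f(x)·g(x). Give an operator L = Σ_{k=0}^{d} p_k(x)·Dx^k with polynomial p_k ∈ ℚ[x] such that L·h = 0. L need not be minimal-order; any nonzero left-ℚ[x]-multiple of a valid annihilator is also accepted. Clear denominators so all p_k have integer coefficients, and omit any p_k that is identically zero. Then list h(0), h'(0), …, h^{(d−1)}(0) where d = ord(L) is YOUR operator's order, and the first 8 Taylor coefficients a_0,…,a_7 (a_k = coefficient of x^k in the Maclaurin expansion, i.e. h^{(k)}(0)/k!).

L = (3 - 4·x - x^2) + (-4 + 4·x + 12·x^2 + 4·x^3)·Dx + (4 + 8·x + 8·x^2 + 8·x^3 + 4·x^4)·Dx^2  (order 2).
h: a_k = 0, -6, -3, 11/4, 5/8, -389/320, -409/640, 18853/17920, …
ICs: h(0) = 0, h′(0) = -6.

f: a_k = 0, 3, 0, -1, 0, 3/5, 0, -3/7, …
g: a_k = -2, -1, 1/4, -1/8, 5/64, -7/128, 21/512, -33/1024, …
h₀=f·g: eliminate ⇒ L₀, order ≤ 2·1.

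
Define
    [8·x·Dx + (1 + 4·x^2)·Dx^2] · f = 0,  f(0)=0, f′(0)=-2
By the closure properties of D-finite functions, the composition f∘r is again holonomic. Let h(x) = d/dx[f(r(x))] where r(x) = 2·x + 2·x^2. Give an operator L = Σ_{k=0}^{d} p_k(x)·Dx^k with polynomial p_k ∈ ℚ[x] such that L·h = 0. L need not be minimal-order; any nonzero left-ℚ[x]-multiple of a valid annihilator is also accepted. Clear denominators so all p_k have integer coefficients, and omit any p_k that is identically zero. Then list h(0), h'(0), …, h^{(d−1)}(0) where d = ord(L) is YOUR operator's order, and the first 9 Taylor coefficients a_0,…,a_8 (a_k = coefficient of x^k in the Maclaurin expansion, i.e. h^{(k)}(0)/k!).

f: a_k = 0, -2, 0, 8/3, 0, -32/5, 0, 128/7, 0, …
Change of var in L_f (x↦r) gives L₀.
Differentiate: ansatz ord ≤ ord L₀ ⇒ L.
L = (-2 + 32·x + 128·x^2 + 192·x^3 + 96·x^4) + (1 + 2·x + 16·x^2 + 64·x^3 + 80·x^4 + 32·x^5)·Dx  (order 1).
h: a_k = -4, -8, 64, 256, -704, -6016, 2048, 114688, 171008, …
ICs: h(0) = -4.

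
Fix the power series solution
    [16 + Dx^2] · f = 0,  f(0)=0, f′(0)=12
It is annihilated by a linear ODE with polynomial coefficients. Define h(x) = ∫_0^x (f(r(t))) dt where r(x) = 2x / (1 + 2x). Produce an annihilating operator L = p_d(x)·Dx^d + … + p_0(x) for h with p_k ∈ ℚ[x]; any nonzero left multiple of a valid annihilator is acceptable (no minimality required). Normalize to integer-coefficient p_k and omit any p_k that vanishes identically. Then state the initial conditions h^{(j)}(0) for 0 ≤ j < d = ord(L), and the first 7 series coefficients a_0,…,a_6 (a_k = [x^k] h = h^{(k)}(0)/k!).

f: a_k = 0, 12, 0, -32, 0, 128/5, 0, …
h₀=f(r): pull back L_f along r ⇒ L₀.
Integrate: L := L₀·Dx.
L = 64·Dx + (4 + 24·x + 48·x^2 + 32·x^3)·Dx^2 + (1 + 8·x + 24·x^2 + 32·x^3 + 16·x^4)·Dx^3  (order 3).
h: a_k = 0, 0, 12, -16, -40, 1344/5, -12352/15, …
ICs: h(0) = 0, h′(0) = 0, h′′(0) = 24.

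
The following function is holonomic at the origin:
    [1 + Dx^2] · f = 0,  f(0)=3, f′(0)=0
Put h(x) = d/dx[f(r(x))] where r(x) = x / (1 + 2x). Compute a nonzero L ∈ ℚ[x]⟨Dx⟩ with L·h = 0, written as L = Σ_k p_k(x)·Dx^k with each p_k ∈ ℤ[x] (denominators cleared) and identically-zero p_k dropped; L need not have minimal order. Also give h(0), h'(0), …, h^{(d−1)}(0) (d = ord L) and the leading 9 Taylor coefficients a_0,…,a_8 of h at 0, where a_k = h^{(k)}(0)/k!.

f: a_k = 3, 0, -3/2, 0, 1/8, 0, -1/240, 0, 1/13440, …
L₀ from L_f via x↦r, Dx↦r'^{-1}Dx.
h=h₀': d/dx-closure on L₀ ⇒ L.
L = (25 + 96·x + 96·x^2) + (12 + 72·x + 144·x^2 + 96·x^3)·Dx + (1 + 8·x + 24·x^2 + 32·x^3 + 16·x^4)·Dx^2  (order 2).
h: a_k = 0, -3, 18, -143/2, 235, -27601/40, 37527/20, -8095583/1680, 3310941/280, …
ICs: h(0) = 0, h′(0) = -3.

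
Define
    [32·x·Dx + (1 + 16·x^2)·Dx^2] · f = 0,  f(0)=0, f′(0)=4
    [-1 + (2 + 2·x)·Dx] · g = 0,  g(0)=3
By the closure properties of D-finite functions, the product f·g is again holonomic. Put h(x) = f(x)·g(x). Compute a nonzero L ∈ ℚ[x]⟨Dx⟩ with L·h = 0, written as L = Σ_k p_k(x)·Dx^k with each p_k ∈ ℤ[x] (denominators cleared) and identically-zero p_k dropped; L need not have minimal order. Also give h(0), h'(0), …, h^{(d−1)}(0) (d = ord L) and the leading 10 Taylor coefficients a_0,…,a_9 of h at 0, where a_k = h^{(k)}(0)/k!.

f: a_k = 0, 4, 0, -64/3, 0, 1024/5, 0, -16384/7, 0, 262144/9, …
g: a_k = 3, 3/2, -3/8, 3/16, -15/128, 21/256, -63/1024, 99/2048, -1287/32768, 2145/65536, …
f·g: L₀ = L_f ⊗_s L_g, ord ≤ 2·1.
L = (3 - 64·x - 16·x^2) + (-4 + 124·x + 192·x^2 + 64·x^3)·Dx + (4 + 8·x + 68·x^2 + 128·x^3 + 64·x^4)·Dx^2  (order 2).
h: a_k = 0, 12, 6, -131/2, -125/4, 99509/160, 97129/320, -63582493/8960, -62254327/17920, 15179450477/172032, …
ICs: h(0) = 0, h′(0) = 12.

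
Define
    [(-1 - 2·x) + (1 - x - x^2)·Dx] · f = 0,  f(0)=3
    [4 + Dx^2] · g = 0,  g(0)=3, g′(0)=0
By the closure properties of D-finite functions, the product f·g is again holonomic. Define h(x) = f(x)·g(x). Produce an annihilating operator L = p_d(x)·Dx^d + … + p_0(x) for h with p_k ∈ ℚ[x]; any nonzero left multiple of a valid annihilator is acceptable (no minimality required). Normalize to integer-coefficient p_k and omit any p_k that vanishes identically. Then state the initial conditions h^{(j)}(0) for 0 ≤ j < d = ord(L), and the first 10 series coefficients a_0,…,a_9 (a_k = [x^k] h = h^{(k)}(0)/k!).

f: a_k = 3, 3, 6, 9, 15, 24, 39, 63, 102, 165, …
g: a_k = 3, 0, -6, 0, 2, 0, -4/15, 0, 2/105, 0, …
h₀=f·g: eliminate ⇒ L₀, order ≤ 1·2.
L = (-2 + 4·x + 4·x^2) + (2 + 4·x)·Dx + (-1 + x + x^2)·Dx^2  (order 2).
h: a_k = 9, 9, 0, 9, 15, 24, 191/5, 311/5, 3516/35, 5693/35, …
ICs: h(0) = 9, h′(0) = 9.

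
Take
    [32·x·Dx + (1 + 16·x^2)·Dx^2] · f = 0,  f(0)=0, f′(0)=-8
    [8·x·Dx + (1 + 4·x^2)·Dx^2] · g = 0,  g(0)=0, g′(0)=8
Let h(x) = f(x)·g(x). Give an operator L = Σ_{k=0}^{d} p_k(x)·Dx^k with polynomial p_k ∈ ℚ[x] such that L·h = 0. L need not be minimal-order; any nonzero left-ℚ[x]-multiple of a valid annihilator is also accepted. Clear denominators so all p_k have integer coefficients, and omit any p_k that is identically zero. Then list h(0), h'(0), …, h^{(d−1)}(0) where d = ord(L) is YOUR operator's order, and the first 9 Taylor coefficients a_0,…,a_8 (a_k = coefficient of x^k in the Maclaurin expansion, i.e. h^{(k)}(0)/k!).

L = (-1536·x - 51200·x^3 - 262144·x^5 + 655360·x^7 + 6291456·x^9)·Dx + (-80 - 6592·x^2 - 92160·x^4 - 229376·x^6 + 2293760·x^8 + 9437184·x^10)·Dx^2 + (-160·x - 4480·x^3 - 30720·x^5 + 69632·x^7 + 1310720·x^9 + 3145728·x^11)·Dx^3 + (-1 - 40·x^2 - 464·x^4 + 29696·x^8 + 163840·x^10 + 262144·x^12)·Dx^4  (order 4).
h: a_k = 0, 0, -64, 0, 1280/3, 0, -177152/45, 0, 913408/21, …
ICs: h(0) = 0, h′(0) = 0, h′′(0) = -128, h′′′(0) = 0.

f: a_k = 0, -8, 0, 128/3, 0, -2048/5, 0, 32768/7, 0, …
g: a_k = 0, 8, 0, -32/3, 0, 128/5, 0, -512/7, 0, …
Product ⇒ symmetric product L₀, ord ≤ 4.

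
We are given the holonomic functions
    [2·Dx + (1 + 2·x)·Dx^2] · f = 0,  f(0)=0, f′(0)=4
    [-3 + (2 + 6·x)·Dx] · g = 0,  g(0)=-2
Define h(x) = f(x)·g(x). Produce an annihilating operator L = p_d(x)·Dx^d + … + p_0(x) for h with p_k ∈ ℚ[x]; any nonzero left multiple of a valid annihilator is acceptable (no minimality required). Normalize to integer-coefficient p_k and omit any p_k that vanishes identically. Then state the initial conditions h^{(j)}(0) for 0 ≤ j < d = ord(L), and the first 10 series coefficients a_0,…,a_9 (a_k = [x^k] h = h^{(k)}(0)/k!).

f: a_k = 0, 4, -4, 16/3, -8, 64/5, -64/3, 256/7, -64, 1024/9, …
g: a_k = -2, -3, 9/4, -27/8, 405/64, -1701/128, 15309/512, -72171/1024, 2814669/16384, -14073345/32768, …
Product ⇒ symmetric product L₀, ord ≤ 2.
L = (15 + 18·x) + (-4 - 12·x)·Dx + (4 + 32·x + 84·x^2 + 72·x^3)·Dx^2  (order 2).
h: a_k = 0, -8, -4, 31/3, -45/2, 3937/80, -52897/480, 1134179/4480, -5339567/8960, 370196803/258048, …
ICs: h(0) = 0, h′(0) = -8.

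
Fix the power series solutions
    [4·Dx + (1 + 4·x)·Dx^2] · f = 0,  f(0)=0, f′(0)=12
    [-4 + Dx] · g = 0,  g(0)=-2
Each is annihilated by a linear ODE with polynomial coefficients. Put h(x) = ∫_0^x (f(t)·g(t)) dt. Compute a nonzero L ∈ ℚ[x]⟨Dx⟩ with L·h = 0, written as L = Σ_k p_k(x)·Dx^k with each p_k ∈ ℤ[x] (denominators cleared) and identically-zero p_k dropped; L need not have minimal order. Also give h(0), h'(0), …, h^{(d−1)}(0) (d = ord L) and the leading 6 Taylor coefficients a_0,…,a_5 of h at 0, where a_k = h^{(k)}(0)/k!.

L = 64·x·Dx + (-4 - 32·x)·Dx^2 + (1 + 4·x)·Dx^3  (order 3).
h: a_k = 0, 0, -12, -16, -32, 0, …
ICs: h(0) = 0, h′(0) = 0, h′′(0) = -24.

f: a_k = 0, 12, -24, 64, -192, 3072/5, …
g: a_k = -2, -8, -16, -64/3, -64/3, -256/15, …
Product ⇒ symmetric product L₀, ord ≤ 2.
∫: right-multiply L₀ by Dx.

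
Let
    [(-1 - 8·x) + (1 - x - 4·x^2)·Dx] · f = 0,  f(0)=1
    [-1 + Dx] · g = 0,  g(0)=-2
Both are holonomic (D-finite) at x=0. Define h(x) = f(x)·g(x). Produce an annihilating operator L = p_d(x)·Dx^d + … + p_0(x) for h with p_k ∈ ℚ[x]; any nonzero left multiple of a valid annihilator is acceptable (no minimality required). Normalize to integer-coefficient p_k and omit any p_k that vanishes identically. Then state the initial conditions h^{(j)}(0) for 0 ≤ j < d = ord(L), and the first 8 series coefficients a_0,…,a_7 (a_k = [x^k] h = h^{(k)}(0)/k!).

L = (2 + 7·x - 4·x^2) + (-1 + x + 4·x^2)·Dx  (order 1).
h: a_k = -2, -4, -13, -88/3, -977/12, -5963/30, -188797/360, -831287/630, …
ICs: h(0) = -2.

f: a_k = 1, 1, 5, 9, 29, 65, 181, 441, …
g: a_k = -2, -2, -1, -1/3, -1/12, -1/60, -1/360, -1/2520, …
L₀ := L_f ⊗_s L_g (sym. prod.), ord ≤ 1.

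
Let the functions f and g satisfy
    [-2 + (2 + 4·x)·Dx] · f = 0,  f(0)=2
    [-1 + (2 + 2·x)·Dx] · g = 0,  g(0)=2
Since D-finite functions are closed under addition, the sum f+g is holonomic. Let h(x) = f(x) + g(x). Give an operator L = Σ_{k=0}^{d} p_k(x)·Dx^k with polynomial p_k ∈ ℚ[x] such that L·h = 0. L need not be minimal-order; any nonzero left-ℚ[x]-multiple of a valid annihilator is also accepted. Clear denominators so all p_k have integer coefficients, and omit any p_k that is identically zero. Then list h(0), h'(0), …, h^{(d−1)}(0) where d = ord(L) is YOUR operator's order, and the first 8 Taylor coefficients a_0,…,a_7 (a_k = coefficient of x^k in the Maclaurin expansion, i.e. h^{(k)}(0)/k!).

f: a_k = 2, 2, -1, 1, -5/4, 7/4, -21/8, 33/8, …
g: a_k = 2, 1, -1/4, 1/8, -5/64, 7/128, -21/512, 33/1024, …
f+g: L₀ = lclm(L_f,L_g), ord ≤ 1+1.
L = -1 + (3 + 4·x)·Dx + (2 + 6·x + 4·x^2)·Dx^2  (order 2).
h: a_k = 4, 3, -5/4, 9/8, -85/64, 231/128, -1365/512, 4257/1024, …
ICs: h(0) = 4, h′(0) = 3.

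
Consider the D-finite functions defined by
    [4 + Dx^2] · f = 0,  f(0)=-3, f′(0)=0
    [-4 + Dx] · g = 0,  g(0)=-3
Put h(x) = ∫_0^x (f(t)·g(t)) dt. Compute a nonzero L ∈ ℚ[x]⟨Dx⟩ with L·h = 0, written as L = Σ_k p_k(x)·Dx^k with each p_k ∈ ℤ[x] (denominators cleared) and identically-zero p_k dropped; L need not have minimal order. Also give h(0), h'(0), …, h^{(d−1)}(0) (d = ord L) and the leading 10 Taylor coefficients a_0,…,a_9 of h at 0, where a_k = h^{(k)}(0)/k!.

L = 20·Dx - 8·Dx^2 + Dx^3  (order 3).
h: a_k = 0, 9, 18, 18, 6, -42/5, -76/5, -468/35, -278/35, -1054/315, …
ICs: h(0) = 0, h′(0) = 9, h′′(0) = 36.

f: a_k = -3, 0, 6, 0, -2, 0, 4/15, 0, -2/105, 0, …
g: a_k = -3, -12, -24, -32, -32, -128/5, -256/15, -1024/105, -512/105, -2048/945, …
f·g: L₀ = L_f ⊗_s L_g, ord ≤ 2·1.
Integrate: L := L₀·Dx.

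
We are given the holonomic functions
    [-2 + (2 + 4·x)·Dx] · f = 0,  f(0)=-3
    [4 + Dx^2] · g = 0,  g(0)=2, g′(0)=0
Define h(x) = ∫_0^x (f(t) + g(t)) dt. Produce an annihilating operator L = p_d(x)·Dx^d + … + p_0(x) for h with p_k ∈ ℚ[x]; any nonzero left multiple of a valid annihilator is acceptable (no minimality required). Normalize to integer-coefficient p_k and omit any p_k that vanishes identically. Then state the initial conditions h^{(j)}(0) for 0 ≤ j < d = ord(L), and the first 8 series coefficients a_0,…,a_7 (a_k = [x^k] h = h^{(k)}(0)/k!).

f: a_k = -3, -3, 3/2, -3/2, 15/8, -21/8, 63/16, -99/16, …
g: a_k = 2, 0, -4, 0, 4/3, 0, -8/45, 0, …
Sum ⇒ L₀ = lclm(L_f,L_g) in ℚ(x)⟨Dx⟩.
∫: right-multiply L₀ by Dx.
L = (-28 - 64·x - 64·x^2)·Dx + (12 + 88·x + 192·x^2 + 128·x^3)·Dx^2 + (-7 - 16·x - 16·x^2)·Dx^3 + (3 + 22·x + 48·x^2 + 32·x^3)·Dx^4  (order 4).
h: a_k = 0, -1, -3/2, -5/6, -3/8, 77/120, -7/16, 2707/5040, …
ICs: h(0) = 0, h′(0) = -1, h′′(0) = -3, h′′′(0) = -5.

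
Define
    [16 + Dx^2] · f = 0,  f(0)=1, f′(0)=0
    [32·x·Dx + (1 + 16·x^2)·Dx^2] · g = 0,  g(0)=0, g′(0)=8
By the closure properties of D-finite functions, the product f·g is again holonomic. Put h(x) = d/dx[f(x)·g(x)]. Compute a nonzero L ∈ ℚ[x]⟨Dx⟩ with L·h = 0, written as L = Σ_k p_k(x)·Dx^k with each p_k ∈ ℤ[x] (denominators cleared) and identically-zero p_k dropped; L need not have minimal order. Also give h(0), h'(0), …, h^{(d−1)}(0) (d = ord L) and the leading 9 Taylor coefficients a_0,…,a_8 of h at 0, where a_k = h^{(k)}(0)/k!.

L = (14080 + 602112·x^2 + 15106048·x^4 + 50331648·x^6 + 100663296·x^8 + 268435456·x^10 + 2147483648·x^12) + (8704·x + 581632·x^3 + 9175040·x^5 + 41943040·x^7 + 167772160·x^9 + 536870912·x^11)·Dx + (960 + 43520·x^2 + 1093632·x^4 + 4849664·x^6 + 16777216·x^8 + 67108864·x^10 + 268435456·x^12)·Dx^2 + (544·x + 36352·x^3 + 573440·x^5 + 2621440·x^7 + 10485760·x^9 + 33554432·x^11)·Dx^3 + (5 + 368·x^2 + 9344·x^4 + 106496·x^6 + 655360·x^8 + 3145728·x^10 + 8388608·x^12)·Dx^4  (order 4).
h: a_k = 8, 0, -320, 0, 12544/3, 0, -2664448/45, 0, 94810112/105, …
ICs: h(0) = 8, h′(0) = 0, h′′(0) = -640, h′′′(0) = 0.

f: a_k = 1, 0, -8, 0, 32/3, 0, -256/45, 0, 512/315, …
g: a_k = 0, 8, 0, -128/3, 0, 2048/5, 0, -32768/7, 0, …
Product ⇒ symmetric product L₀, ord ≤ 4.
h=h₀': d/dx-closure on L₀ ⇒ L.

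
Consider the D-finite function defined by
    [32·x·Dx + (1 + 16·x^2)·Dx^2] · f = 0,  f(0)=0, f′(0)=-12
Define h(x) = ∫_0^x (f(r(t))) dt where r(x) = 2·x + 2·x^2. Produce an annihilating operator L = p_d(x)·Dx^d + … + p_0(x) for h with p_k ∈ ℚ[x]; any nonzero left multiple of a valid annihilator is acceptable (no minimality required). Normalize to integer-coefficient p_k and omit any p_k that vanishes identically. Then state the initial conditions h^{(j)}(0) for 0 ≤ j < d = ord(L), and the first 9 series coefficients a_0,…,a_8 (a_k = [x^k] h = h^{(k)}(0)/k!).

f: a_k = 0, -12, 0, 64, 0, -3072/5, 0, 49152/7, 0, …
Substitute x→r, Dx→(1/r')Dx; clear ⇒ L₀.
Integrate: L := L₀·Dx.
L = (-2 + 128·x + 512·x^2 + 768·x^3 + 384·x^4)·Dx^2 + (1 + 2·x + 64·x^2 + 256·x^3 + 320·x^4 + 128·x^5)·Dx^3  (order 3).
h: a_k = 0, 0, -12, -8, 128, 1536/5, -15104/5, -97792/7, 614400/7, …
ICs: h(0) = 0, h′(0) = 0, h′′(0) = -24.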